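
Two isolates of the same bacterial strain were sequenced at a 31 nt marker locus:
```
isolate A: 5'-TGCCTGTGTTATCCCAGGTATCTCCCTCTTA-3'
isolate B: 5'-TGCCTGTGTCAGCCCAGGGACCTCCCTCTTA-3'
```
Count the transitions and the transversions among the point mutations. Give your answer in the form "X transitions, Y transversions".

2 transitions, 2 transversions

Mismatches (1-based):
position 10: T→C (pyrimidine→pyrimidine, transition)
position 12: T→G (pyrimidine→purine, transversion)
position 19: T→G (pyrimidine→purine, transversion)
position 21: T→C (pyrimidine→pyrimidine, transition)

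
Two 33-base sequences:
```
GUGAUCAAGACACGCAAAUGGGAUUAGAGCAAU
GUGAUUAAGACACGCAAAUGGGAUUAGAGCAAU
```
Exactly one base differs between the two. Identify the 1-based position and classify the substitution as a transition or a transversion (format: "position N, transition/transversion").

position 6, transition

The sequences differ only at position 6: C→U (pyrimidine→pyrimidine), a transition.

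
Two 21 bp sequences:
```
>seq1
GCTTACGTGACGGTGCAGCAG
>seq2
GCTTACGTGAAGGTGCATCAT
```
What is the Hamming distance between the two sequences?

3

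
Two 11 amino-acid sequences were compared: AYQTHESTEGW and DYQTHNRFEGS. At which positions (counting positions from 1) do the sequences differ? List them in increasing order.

1, 6, 7, 8, 11

Differences at position 1 (A→D), position 6 (E→N), position 7 (S→R), position 8 (T→F), position 11 (W→S).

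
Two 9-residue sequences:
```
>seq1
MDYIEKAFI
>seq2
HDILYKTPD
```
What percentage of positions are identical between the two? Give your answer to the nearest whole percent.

22%

Mismatches at positions 1, 3, 4, 5, 7, 8, 9 (1-based): 7 of 9.
Identical positions: 2/9 = 22.22% → 22%.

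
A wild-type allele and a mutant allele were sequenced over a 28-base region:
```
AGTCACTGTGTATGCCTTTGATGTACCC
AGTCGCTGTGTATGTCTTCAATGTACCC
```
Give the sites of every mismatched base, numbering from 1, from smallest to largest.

5, 15, 19, 20

Scanning 1-based: 5: A/G; 15: C/T; 19: T/C; 20: G/A.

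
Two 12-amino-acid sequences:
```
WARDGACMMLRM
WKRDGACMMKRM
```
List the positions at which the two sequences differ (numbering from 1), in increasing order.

2, 10

Differences at position 2 (A→K), position 10 (L→K).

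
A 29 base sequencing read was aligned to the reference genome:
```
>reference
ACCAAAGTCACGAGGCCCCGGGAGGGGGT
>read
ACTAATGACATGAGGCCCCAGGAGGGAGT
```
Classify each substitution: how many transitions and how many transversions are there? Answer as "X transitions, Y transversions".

4 transitions, 2 transversions

Mismatches (1-based):
base 3: C→T (pyrimidine→pyrimidine, transition)
base 6: A→T (purine→pyrimidine, transversion)
base 8: T→A (pyrimidine→purine, transversion)
base 11: C→T (pyrimidine→pyrimidine, transition)
base 20: G→A (purine→purine, transition)
base 27: G→A (purine→purine, transition)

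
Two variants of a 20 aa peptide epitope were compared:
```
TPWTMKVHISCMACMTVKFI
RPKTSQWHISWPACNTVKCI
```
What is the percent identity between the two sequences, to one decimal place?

Mismatches at positions 1, 3, 5, 6, 7, 11, 12, 15, 19 (1-based): 9 of 20.
Identical positions: 11/20 = 55% → 55.0%.

55.0%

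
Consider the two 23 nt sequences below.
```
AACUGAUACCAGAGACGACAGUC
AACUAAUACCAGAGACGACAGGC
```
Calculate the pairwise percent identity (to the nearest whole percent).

91%

2 positions differ (5, 22), so 21 of 23 match: 21/23 = 91.3%.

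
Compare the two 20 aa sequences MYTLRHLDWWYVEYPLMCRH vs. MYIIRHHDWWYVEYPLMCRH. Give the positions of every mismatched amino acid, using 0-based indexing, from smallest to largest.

2, 3, 6

Scanning 0-based: 2: T/I; 3: L/I; 6: L/H.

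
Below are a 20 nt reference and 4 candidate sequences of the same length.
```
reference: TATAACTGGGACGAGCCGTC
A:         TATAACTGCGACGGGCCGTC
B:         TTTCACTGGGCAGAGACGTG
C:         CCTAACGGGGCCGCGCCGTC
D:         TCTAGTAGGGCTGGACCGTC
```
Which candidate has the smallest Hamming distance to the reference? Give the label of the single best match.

A

Hamming distances to reference — A: 2; B: 6; C: 5; D: 8.
Smallest is A with 2 mismatches.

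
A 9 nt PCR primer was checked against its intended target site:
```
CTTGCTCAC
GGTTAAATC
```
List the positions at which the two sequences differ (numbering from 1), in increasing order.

Differences at position 1 (C→G), position 2 (T→G), position 4 (G→T), position 5 (C→A), position 6 (T→A), position 7 (C→A), position 8 (A→T).

1, 2, 4, 5, 6, 7, 8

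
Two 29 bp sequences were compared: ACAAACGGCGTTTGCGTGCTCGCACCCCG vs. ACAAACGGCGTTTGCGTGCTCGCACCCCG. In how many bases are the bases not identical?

The two sequences are identical at every position.

0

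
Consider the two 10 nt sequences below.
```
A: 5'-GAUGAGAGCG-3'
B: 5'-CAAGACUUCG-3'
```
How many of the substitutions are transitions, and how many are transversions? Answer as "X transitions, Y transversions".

0 transitions, 5 transversions

Transitions (purine↔purine or pyrimidine↔pyrimidine): none.
Transversions (purine↔pyrimidine): 1 G→C, 3 U→A, 6 G→C, 7 A→U, 8 G→U.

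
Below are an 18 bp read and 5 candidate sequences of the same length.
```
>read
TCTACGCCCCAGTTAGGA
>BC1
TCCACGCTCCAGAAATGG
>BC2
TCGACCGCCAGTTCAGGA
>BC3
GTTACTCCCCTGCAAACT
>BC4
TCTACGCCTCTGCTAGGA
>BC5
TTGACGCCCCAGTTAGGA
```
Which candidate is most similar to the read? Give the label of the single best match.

BC5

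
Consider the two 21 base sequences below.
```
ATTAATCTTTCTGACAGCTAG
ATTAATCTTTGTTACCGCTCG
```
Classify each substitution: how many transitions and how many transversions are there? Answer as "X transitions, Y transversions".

Transitions (purine↔purine or pyrimidine↔pyrimidine): none.
Transversions (purine↔pyrimidine): 11 C→G, 13 G→T, 16 A→C, 20 A→C.

0 transitions, 4 transversions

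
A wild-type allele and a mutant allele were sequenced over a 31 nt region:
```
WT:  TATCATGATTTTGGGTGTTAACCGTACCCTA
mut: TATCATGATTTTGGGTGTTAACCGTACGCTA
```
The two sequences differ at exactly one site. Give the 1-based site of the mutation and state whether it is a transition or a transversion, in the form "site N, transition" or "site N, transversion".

Site 28 changes C→G. C is a pyrimidine and G is a purine, so this is a transversion.

site 28, transversion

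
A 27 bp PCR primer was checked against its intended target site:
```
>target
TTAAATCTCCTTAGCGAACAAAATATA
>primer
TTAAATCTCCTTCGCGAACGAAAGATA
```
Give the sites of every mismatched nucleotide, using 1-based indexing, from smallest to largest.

13, 20, 24

Scanning 1-based: 13: A/C; 20: A/G; 24: T/G.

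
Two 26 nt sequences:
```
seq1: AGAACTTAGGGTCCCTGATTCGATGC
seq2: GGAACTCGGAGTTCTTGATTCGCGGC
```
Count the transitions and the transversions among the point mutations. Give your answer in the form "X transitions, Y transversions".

Mismatches (1-based):
base 1: A→G (purine→purine, transition)
base 7: T→C (pyrimidine→pyrimidine, transition)
base 8: A→G (purine→purine, transition)
base 10: G→A (purine→purine, transition)
base 13: C→T (pyrimidine→pyrimidine, transition)
base 15: C→T (pyrimidine→pyrimidine, transition)
base 23: A→C (purine→pyrimidine, transversion)
base 24: T→G (pyrimidine→purine, transversion)

6 transitions, 2 transversions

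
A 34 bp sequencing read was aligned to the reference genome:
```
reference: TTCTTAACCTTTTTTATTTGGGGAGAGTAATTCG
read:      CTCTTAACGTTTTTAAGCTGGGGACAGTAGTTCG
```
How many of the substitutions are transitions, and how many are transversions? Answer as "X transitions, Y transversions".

Mismatches (1-based):
site 1: T→C (pyrimidine→pyrimidine, transition)
site 9: C→G (pyrimidine→purine, transversion)
site 15: T→A (pyrimidine→purine, transversion)
site 17: T→G (pyrimidine→purine, transversion)
site 18: T→C (pyrimidine→pyrimidine, transition)
site 25: G→C (purine→pyrimidine, transversion)
site 30: A→G (purine→purine, transition)

3 transitions, 4 transversions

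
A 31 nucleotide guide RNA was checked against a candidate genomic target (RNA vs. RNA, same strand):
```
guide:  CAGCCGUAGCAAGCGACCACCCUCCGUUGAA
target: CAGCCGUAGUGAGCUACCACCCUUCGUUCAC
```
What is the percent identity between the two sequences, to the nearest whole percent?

Mismatches at positions 10, 11, 15, 24, 29, 31 (1-based): 6 of 31.
Identical positions: 25/31 = 80.65% → 81%.

81%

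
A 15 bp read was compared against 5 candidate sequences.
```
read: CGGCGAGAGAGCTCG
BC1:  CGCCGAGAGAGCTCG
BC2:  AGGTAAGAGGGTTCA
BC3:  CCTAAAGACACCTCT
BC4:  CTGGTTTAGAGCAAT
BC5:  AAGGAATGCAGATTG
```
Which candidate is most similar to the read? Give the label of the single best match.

BC1

Hamming distances to read — BC1: 1; BC2: 6; BC3: 7; BC4: 8; BC5: 9.
Smallest is BC1 with 1 mismatch.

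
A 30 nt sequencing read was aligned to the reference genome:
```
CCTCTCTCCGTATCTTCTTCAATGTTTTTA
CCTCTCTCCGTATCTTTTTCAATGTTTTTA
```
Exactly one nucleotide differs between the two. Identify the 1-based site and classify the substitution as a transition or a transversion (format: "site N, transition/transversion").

Site 17 changes C→T. C is a pyrimidine and T is a pyrimidine, so this is a transition.

site 17, transition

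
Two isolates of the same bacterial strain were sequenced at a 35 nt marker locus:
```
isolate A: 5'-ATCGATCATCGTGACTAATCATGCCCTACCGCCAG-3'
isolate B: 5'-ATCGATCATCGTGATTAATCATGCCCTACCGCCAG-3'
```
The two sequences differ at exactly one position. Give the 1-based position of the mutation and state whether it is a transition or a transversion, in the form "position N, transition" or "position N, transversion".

Position 15 changes C→T. C is a pyrimidine and T is a pyrimidine, so this is a transition.

position 15, transition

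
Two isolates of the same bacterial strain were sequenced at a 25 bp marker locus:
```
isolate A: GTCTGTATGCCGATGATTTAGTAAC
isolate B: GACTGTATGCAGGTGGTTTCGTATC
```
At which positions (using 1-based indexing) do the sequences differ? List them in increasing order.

Scanning 1-based: 2: T/A; 11: C/A; 13: A/G; 16: A/G; 20: A/C; 24: A/T.

2, 11, 13, 16, 20, 24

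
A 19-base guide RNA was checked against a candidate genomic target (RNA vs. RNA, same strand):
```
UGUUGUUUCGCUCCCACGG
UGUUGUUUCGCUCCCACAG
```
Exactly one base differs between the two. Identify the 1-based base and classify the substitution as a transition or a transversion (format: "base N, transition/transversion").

base 18, transition

Base 18 changes G→A. G is a purine and A is a purine, so this is a transition.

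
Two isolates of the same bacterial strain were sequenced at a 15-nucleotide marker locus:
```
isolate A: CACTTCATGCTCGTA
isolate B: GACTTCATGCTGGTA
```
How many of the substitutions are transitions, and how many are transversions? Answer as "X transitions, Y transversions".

0 transitions, 2 transversions

Mismatches (1-based):
position 1: C→G (pyrimidine→purine, transversion)
position 12: C→G (pyrimidine→purine, transversion)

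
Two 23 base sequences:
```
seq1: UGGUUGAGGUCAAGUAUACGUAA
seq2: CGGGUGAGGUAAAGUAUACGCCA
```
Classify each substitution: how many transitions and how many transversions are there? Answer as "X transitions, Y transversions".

2 transitions, 3 transversions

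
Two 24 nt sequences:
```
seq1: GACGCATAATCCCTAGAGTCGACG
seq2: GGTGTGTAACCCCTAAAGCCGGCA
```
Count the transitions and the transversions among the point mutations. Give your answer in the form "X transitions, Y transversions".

9 transitions, 0 transversions

Mismatches (1-based):
base 2: A→G (purine→purine, transition)
base 3: C→T (pyrimidine→pyrimidine, transition)
base 5: C→T (pyrimidine→pyrimidine, transition)
base 6: A→G (purine→purine, transition)
base 10: T→C (pyrimidine→pyrimidine, transition)
base 16: G→A (purine→purine, transition)
base 19: T→C (pyrimidine→pyrimidine, transition)
base 22: A→G (purine→purine, transition)
base 24: G→A (purine→purine, transition)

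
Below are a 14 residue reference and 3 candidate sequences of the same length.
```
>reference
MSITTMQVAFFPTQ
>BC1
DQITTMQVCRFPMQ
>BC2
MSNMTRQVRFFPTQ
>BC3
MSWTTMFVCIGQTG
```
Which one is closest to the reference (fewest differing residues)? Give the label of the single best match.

BC1 differs at 5 residues; BC2 differs at 4 residues; BC3 differs at 7 residues. The closest is BC2.

BC2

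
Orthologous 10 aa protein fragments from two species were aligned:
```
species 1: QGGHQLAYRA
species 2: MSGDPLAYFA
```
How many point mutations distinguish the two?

Comparing position by position, 5 residues differ: 1 (Q/M), 2 (G/S), 4 (H/D), 5 (Q/P), 9 (R/F).

5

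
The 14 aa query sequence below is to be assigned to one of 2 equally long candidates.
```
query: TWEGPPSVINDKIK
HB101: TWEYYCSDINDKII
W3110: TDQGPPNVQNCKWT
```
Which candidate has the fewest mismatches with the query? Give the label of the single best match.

Hamming distances to query — HB101: 5; W3110: 7.
Smallest is HB101 with 5 mismatches.

HB101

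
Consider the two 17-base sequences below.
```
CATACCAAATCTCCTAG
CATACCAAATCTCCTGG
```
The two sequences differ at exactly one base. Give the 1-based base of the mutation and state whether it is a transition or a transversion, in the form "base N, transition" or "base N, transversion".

The sequences differ only at base 16: A→G (purine→purine), a transition.

base 16, transition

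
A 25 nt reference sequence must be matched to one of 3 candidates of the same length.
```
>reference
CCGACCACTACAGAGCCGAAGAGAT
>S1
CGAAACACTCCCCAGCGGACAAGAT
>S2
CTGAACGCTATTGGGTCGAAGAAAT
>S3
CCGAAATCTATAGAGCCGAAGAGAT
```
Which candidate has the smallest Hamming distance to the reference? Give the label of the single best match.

S3

Hamming distances to reference — S1: 9; S2: 8; S3: 4.
Smallest is S3 with 4 mismatches.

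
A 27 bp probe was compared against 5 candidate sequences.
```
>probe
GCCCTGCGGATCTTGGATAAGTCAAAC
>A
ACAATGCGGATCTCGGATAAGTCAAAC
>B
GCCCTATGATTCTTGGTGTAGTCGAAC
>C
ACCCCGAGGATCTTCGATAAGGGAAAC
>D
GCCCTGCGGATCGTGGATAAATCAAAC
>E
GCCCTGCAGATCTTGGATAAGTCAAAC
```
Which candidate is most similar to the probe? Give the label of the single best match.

E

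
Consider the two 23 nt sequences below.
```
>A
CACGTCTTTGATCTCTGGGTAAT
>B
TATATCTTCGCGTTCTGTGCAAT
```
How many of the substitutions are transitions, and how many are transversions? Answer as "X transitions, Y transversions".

6 transitions, 3 transversions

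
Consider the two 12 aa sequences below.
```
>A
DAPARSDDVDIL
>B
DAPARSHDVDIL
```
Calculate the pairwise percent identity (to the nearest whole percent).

1 position differs (7), so 11 of 12 match: 11/12 = 91.67%.

92%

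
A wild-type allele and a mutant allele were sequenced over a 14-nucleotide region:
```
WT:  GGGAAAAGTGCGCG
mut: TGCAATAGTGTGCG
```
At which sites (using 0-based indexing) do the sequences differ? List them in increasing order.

Differences at site 0 (G→T), site 2 (G→C), site 5 (A→T), site 10 (C→T).

0, 2, 5, 10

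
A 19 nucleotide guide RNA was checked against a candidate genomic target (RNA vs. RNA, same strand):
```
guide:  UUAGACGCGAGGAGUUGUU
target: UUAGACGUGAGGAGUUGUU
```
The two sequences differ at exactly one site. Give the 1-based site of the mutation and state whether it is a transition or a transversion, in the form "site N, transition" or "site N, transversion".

The sequences differ only at site 8: C→U (pyrimidine→pyrimidine), a transition.

site 8, transition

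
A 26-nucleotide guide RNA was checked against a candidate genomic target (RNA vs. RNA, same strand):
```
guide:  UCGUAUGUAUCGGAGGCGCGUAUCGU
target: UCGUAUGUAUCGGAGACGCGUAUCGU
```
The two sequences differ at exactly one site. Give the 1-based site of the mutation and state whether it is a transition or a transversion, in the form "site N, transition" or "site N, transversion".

Site 16 changes G→A. G is a purine and A is a purine, so this is a transition.

site 16, transition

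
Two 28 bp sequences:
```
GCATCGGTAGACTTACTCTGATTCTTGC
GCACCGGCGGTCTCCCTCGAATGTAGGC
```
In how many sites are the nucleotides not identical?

12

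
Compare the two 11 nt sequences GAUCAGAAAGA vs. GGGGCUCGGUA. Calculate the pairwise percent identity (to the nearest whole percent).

Mismatches at positions 2, 3, 4, 5, 6, 7, 8, 9, 10 (1-based): 9 of 11.
Identical positions: 2/11 = 18.18% → 18%.

18%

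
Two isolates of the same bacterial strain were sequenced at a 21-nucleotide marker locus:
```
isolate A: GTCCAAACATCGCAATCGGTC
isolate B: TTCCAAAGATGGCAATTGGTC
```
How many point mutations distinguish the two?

Mismatches (1-based): site 1: G→T; site 8: C→G; site 11: C→G; site 17: C→T.

4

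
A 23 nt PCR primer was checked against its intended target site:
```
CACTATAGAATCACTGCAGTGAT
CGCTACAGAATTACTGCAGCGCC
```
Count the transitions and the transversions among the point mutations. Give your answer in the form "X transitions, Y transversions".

Mismatches (1-based):
base 2: A→G (purine→purine, transition)
base 6: T→C (pyrimidine→pyrimidine, transition)
base 12: C→T (pyrimidine→pyrimidine, transition)
base 20: T→C (pyrimidine→pyrimidine, transition)
base 22: A→C (purine→pyrimidine, transversion)
base 23: T→C (pyrimidine→pyrimidine, transition)

5 transitions, 1 transversion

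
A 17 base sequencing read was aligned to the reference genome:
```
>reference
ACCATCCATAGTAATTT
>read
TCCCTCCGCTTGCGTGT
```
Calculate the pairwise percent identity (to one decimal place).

41.2%

10 positions differ (1, 4, 8, 9, 10, 11, 12, 13, 14, 16), so 7 of 17 match: 7/17 = 41.18%.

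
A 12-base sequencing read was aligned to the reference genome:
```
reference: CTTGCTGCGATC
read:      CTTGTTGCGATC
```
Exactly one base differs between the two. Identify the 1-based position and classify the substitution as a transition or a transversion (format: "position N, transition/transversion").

position 5, transition

Position 5 changes C→T. C is a pyrimidine and T is a pyrimidine, so this is a transition.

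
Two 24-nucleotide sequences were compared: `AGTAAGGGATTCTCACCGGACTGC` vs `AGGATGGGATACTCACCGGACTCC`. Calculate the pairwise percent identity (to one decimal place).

4 positions differ (3, 5, 11, 23), so 20 of 24 match: 20/24 = 83.33%.

83.3%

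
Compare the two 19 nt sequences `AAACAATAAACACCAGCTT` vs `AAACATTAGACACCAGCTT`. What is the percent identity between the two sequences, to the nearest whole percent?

2 positions differ (6, 9), so 17 of 19 match: 17/19 = 89.47%.

89%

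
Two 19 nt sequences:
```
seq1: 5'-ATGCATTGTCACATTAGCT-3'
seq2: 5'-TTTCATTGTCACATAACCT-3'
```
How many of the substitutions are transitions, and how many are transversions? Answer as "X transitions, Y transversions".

0 transitions, 4 transversions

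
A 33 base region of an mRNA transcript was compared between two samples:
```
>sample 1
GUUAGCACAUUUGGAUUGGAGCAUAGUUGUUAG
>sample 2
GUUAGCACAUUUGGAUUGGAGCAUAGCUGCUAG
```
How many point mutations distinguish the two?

2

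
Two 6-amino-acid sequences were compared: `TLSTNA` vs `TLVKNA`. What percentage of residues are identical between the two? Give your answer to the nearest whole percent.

Mismatches at positions 3, 4 (1-based): 2 of 6.
Identical positions: 4/6 = 66.67% → 67%.

67%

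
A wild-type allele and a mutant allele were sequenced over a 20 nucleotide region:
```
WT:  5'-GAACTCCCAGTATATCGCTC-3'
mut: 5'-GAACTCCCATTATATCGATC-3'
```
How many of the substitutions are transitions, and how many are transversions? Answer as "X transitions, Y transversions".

0 transitions, 2 transversions

Mismatches (1-based):
base 10: G→T (purine→pyrimidine, transversion)
base 18: C→A (pyrimidine→purine, transversion)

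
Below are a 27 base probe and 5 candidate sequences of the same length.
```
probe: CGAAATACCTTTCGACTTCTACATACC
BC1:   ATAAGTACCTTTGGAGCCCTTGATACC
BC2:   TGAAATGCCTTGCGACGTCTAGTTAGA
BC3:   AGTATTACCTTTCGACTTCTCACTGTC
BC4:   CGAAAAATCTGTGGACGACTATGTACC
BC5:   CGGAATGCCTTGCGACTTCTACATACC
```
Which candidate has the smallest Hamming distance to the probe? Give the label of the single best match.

BC5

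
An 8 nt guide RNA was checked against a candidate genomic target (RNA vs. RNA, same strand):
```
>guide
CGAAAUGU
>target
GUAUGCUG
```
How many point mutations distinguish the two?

Mismatches (1-based): base 1: C→G; base 2: G→U; base 4: A→U; base 5: A→G; base 6: U→C; base 7: G→U; base 8: U→G.

7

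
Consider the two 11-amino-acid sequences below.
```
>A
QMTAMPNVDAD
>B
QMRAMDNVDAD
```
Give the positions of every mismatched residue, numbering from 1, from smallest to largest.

3, 6

Scanning 1-based: 3: T/R; 6: P/D.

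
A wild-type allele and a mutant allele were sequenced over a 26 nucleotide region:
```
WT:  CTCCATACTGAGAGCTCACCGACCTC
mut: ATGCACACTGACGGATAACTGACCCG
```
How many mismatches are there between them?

10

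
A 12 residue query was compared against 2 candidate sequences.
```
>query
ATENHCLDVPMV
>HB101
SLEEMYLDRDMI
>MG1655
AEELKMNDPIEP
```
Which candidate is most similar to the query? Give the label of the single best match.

Hamming distances to query — HB101: 8; MG1655: 9.
Smallest is HB101 with 8 mismatches.

HB101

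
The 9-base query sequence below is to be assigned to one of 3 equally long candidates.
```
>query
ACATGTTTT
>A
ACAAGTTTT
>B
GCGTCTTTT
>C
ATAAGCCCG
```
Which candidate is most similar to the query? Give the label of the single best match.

Hamming distances to query — A: 1; B: 3; C: 6.
Smallest is A with 1 mismatch.

A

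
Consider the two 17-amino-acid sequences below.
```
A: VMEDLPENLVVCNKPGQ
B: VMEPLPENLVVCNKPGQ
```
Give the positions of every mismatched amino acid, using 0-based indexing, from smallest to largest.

Scanning 0-based: 3: D/P.

3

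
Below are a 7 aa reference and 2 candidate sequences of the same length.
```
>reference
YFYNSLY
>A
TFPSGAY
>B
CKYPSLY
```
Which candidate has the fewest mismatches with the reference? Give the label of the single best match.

B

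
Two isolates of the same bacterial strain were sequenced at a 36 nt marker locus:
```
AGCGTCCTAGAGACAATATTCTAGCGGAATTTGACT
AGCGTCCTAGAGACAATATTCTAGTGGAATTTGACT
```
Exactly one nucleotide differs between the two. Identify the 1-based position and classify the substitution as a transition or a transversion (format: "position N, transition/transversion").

position 25, transition

Position 25 changes C→T. C is a pyrimidine and T is a pyrimidine, so this is a transition.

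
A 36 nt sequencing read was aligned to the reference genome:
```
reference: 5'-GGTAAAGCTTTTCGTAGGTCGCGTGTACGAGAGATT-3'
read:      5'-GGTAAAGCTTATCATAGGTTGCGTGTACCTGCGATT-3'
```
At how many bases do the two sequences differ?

6

Comparing position by position, 6 bases differ: 11 (T/A), 14 (G/A), 20 (C/T), 29 (G/C), 30 (A/T), 32 (A/C).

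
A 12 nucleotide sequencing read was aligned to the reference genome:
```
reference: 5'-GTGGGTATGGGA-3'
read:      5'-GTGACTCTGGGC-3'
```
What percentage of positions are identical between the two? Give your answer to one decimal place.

66.7%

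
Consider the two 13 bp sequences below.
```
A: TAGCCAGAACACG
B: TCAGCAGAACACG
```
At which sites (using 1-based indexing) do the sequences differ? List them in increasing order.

2, 3, 4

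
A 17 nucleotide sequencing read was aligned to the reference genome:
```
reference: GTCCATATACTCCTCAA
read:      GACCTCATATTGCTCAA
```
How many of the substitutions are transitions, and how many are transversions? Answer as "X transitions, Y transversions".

Transitions (purine↔purine or pyrimidine↔pyrimidine): 6 T→C, 10 C→T.
Transversions (purine↔pyrimidine): 2 T→A, 5 A→T, 12 C→G.

2 transitions, 3 transversions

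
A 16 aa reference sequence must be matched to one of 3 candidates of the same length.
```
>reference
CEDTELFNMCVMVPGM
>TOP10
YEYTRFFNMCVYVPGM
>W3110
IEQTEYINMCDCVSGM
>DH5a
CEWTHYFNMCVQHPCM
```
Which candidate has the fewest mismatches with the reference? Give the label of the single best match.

TOP10 differs at 5 residues; W3110 differs at 7 residues; DH5a differs at 6 residues. The closest is TOP10.

TOP10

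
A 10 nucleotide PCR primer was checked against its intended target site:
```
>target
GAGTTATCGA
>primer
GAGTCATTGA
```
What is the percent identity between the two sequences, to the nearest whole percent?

Mismatches at positions 5, 8 (1-based): 2 of 10.
Identical positions: 8/10 = 80% → 80%.

80%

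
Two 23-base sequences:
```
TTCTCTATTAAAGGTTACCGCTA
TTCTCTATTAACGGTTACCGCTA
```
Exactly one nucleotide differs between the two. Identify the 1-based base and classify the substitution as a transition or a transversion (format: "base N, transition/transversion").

The sequences differ only at base 12: A→C (purine→pyrimidine), a transversion.

base 12, transversion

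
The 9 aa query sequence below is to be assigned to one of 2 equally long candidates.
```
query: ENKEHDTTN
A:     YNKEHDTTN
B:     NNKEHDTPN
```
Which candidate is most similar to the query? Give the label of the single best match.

A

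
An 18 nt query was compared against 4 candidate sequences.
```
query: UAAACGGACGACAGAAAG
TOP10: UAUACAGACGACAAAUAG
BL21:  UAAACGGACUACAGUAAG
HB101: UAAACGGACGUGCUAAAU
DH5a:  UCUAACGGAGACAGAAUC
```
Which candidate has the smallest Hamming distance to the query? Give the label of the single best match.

BL21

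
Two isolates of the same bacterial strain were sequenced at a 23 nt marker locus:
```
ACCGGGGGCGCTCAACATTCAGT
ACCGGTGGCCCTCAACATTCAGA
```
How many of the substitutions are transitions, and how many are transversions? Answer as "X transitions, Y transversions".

Transitions (purine↔purine or pyrimidine↔pyrimidine): none.
Transversions (purine↔pyrimidine): 6 G→T, 10 G→C, 23 T→A.

0 transitions, 3 transversions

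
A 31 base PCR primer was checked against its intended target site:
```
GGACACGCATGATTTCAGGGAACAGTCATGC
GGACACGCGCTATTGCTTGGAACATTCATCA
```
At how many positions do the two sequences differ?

The sequences differ at positions 9, 10, 11, 15, 17, 18, 25, 30, 31 (1-based) — 9 in total.

9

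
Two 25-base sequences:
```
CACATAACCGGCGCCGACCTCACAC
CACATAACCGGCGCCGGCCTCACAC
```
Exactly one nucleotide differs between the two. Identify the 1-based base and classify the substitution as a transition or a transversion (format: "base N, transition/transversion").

base 17, transition

The sequences differ only at base 17: A→G (purine→purine), a transition.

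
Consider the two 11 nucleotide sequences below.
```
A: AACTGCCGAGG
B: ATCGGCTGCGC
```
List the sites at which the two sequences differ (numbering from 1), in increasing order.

2, 4, 7, 9, 11

Scanning 1-based: 2: A/T; 4: T/G; 7: C/T; 9: A/C; 11: G/C.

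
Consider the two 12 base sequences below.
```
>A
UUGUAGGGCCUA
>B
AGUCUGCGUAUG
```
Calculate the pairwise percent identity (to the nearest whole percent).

9 positions differ (1, 2, 3, 4, 5, 7, 9, 10, 12), so 3 of 12 match: 3/12 = 25%.

25%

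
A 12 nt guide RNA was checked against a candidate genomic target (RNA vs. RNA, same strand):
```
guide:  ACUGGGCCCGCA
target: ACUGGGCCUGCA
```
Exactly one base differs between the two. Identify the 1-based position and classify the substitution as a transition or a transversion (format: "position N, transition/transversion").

Position 9 changes C→U. C is a pyrimidine and U is a pyrimidine, so this is a transition.

position 9, transition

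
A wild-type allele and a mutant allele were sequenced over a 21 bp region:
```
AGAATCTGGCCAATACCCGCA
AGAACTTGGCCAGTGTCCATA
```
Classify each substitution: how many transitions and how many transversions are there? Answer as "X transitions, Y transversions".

7 transitions, 0 transversions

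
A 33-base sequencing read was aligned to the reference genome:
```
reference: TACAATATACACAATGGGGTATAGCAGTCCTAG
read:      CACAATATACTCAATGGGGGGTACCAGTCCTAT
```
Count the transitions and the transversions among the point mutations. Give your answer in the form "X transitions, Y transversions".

Mismatches (1-based):
position 1: T→C (pyrimidine→pyrimidine, transition)
position 11: A→T (purine→pyrimidine, transversion)
position 20: T→G (pyrimidine→purine, transversion)
position 21: A→G (purine→purine, transition)
position 24: G→C (purine→pyrimidine, transversion)
position 33: G→T (purine→pyrimidine, transversion)

2 transitions, 4 transversions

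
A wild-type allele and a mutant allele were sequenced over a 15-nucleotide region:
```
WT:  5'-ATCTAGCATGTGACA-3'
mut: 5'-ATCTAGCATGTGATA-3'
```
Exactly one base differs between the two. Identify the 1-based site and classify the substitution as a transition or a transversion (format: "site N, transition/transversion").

site 14, transition

The sequences differ only at site 14: C→T (pyrimidine→pyrimidine), a transition.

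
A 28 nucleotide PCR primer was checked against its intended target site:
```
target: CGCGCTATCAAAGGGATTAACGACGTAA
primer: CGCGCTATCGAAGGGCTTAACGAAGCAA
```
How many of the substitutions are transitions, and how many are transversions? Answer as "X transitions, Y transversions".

2 transitions, 2 transversions

Mismatches (1-based):
base 10: A→G (purine→purine, transition)
base 16: A→C (purine→pyrimidine, transversion)
base 24: C→A (pyrimidine→purine, transversion)
base 26: T→C (pyrimidine→pyrimidine, transition)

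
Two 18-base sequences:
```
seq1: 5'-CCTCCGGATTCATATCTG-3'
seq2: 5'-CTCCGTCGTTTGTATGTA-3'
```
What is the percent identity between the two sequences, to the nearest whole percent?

44%

10 positions differ (2, 3, 5, 6, 7, 8, 11, 12, 16, 18), so 8 of 18 match: 8/18 = 44.44%.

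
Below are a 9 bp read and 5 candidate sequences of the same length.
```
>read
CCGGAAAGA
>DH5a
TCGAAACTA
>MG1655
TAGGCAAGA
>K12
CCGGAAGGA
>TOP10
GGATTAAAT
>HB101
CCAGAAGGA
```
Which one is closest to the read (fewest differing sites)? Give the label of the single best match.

K12

DH5a differs at 4 sites; MG1655 differs at 3 sites; K12 differs at 1 site; TOP10 differs at 7 sites; HB101 differs at 2 sites. The closest is K12.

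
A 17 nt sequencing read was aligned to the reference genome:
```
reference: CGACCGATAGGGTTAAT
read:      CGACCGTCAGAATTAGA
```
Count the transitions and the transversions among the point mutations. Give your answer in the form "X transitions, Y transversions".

4 transitions, 2 transversions

Transitions (purine↔purine or pyrimidine↔pyrimidine): 8 T→C, 11 G→A, 12 G→A, 16 A→G.
Transversions (purine↔pyrimidine): 7 A→T, 17 T→A.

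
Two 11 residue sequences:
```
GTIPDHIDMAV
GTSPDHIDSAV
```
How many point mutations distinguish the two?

2

The sequences differ at residues 3, 9 (1-based) — 2 in total.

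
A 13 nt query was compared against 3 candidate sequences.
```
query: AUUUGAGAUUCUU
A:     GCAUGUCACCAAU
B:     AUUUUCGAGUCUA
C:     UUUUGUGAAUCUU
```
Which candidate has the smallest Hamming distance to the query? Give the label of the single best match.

Hamming distances to query — A: 9; B: 4; C: 3.
Smallest is C with 3 mismatches.

C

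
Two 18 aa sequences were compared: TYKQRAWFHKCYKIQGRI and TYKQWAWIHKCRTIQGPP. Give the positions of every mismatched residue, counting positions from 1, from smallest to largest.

5, 8, 12, 13, 17, 18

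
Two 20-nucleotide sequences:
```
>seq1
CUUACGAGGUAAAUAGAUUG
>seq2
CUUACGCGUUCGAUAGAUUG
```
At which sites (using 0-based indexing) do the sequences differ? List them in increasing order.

Differences at site 6 (A→C), site 8 (G→U), site 10 (A→C), site 11 (A→G).

6, 8, 10, 11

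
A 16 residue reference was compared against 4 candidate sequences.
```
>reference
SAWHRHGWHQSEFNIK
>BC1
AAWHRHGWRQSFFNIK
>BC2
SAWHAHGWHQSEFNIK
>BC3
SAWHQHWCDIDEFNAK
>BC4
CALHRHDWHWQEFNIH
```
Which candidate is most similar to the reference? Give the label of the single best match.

BC2

Hamming distances to reference — BC1: 3; BC2: 1; BC3: 7; BC4: 6.
Smallest is BC2 with 1 mismatch.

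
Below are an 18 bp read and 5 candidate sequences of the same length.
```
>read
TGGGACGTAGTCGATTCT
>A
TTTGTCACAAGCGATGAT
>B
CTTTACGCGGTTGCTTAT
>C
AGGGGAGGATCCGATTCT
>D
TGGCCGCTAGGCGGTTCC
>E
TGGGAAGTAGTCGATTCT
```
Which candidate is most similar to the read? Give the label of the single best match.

Hamming distances to read — A: 9; B: 9; C: 6; D: 7; E: 1.
Smallest is E with 1 mismatch.

E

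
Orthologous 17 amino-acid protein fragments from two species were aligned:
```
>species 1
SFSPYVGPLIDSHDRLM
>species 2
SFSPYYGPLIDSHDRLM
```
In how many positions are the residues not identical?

Comparing position by position, 1 position differs: 6 (V/Y).

1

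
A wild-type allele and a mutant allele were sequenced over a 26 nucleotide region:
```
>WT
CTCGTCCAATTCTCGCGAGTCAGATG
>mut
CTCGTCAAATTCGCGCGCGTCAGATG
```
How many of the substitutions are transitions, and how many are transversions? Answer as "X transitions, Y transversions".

Transitions (purine↔purine or pyrimidine↔pyrimidine): none.
Transversions (purine↔pyrimidine): 7 C→A, 13 T→G, 18 A→C.

0 transitions, 3 transversions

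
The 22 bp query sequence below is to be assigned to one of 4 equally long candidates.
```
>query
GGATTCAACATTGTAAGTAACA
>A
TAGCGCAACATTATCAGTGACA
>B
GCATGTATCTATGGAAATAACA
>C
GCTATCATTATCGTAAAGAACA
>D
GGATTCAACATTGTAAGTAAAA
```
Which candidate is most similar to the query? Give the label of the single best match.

D

A differs at 8 sites; B differs at 8 sites; C differs at 8 sites; D differs at 1 site. The closest is D.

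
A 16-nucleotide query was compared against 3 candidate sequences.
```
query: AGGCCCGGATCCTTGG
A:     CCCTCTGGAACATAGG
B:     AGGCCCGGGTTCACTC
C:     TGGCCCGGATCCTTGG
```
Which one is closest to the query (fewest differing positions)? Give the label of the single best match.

A differs at 8 positions; B differs at 6 positions; C differs at 1 position. The closest is C.

C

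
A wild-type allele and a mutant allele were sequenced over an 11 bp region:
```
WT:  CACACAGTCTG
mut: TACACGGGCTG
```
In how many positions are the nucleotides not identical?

Mismatches (1-based): position 1: C→T; position 6: A→G; position 8: T→G.

3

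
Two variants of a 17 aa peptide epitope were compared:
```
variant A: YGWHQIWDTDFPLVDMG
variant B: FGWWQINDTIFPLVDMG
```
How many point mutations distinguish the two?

Mismatches (1-based): position 1: Y→F; position 4: H→W; position 7: W→N; position 10: D→I.

4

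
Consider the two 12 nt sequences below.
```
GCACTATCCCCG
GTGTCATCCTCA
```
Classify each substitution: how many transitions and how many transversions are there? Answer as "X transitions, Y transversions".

6 transitions, 0 transversions

Mismatches (1-based):
site 2: C→T (pyrimidine→pyrimidine, transition)
site 3: A→G (purine→purine, transition)
site 4: C→T (pyrimidine→pyrimidine, transition)
site 5: T→C (pyrimidine→pyrimidine, transition)
site 10: C→T (pyrimidine→pyrimidine, transition)
site 12: G→A (purine→purine, transition)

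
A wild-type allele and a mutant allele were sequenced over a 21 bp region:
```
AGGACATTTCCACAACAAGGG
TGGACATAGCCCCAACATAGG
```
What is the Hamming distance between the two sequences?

The sequences differ at bases 1, 8, 9, 12, 18, 19 (1-based) — 6 in total.

6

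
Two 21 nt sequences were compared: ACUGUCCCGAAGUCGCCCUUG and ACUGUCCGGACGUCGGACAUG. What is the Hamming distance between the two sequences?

Comparing position by position, 5 sites differ: 8 (C/G), 11 (A/C), 16 (C/G), 17 (C/A), 19 (U/A).

5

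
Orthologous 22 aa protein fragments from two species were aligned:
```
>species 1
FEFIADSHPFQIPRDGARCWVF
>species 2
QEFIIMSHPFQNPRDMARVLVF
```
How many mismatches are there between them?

7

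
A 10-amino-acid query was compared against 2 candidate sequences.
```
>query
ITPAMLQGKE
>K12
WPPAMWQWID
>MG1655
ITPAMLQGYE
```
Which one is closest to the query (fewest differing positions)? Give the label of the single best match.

K12 differs at 6 positions; MG1655 differs at 1 position. The closest is MG1655.

MG1655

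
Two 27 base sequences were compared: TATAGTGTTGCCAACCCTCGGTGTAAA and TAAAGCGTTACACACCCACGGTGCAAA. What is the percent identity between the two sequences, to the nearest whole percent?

74%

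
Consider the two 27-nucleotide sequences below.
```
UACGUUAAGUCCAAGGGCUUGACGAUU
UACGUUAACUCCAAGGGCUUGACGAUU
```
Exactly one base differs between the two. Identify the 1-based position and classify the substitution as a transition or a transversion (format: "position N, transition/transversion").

Position 9 changes G→C. G is a purine and C is a pyrimidine, so this is a transversion.

position 9, transversion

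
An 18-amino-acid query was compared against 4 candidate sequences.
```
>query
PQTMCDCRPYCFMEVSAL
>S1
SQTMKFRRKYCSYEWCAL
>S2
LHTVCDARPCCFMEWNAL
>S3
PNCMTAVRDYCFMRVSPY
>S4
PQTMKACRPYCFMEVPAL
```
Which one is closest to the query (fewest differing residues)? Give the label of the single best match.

S4

S1 differs at 9 residues; S2 differs at 7 residues; S3 differs at 9 residues; S4 differs at 3 residues. The closest is S4.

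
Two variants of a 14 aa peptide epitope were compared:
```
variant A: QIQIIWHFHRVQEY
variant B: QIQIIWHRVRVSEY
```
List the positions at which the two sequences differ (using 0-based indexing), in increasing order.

Scanning 0-based: 7: F/R; 8: H/V; 11: Q/S.

7, 8, 11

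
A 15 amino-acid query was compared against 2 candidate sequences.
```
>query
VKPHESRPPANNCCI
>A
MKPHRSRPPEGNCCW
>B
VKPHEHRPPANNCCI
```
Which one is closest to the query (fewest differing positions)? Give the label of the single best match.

A differs at 5 positions; B differs at 1 position. The closest is B.

B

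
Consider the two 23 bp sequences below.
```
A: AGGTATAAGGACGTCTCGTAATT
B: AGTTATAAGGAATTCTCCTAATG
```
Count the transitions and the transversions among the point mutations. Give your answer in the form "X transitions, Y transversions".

0 transitions, 5 transversions

Mismatches (1-based):
base 3: G→T (purine→pyrimidine, transversion)
base 12: C→A (pyrimidine→purine, transversion)
base 13: G→T (purine→pyrimidine, transversion)
base 18: G→C (purine→pyrimidine, transversion)
base 23: T→G (pyrimidine→purine, transversion)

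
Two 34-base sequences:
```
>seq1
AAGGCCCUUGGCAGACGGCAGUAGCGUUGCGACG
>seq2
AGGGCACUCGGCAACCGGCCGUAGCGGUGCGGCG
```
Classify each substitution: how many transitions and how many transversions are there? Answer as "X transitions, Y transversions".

4 transitions, 4 transversions

Transitions (purine↔purine or pyrimidine↔pyrimidine): 2 A→G, 9 U→C, 14 G→A, 32 A→G.
Transversions (purine↔pyrimidine): 6 C→A, 15 A→C, 20 A→C, 27 U→G.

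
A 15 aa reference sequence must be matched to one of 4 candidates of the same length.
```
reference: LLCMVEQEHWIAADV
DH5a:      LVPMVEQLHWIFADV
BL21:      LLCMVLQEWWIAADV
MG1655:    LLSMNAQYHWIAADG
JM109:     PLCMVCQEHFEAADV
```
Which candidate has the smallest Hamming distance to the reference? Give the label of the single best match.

BL21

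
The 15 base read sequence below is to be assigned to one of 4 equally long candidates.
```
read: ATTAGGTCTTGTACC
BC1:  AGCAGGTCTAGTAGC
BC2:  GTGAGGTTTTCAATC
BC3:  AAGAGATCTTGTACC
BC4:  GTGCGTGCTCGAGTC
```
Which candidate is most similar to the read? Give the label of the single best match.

BC3

BC1 differs at 4 positions; BC2 differs at 6 positions; BC3 differs at 3 positions; BC4 differs at 9 positions. The closest is BC3.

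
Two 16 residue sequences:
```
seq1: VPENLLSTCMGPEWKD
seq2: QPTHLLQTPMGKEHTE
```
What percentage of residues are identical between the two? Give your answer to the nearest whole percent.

44%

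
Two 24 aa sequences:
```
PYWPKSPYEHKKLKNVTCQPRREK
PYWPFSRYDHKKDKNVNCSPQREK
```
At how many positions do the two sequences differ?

The sequences differ at positions 5, 7, 9, 13, 17, 19, 21 (1-based) — 7 in total.

7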